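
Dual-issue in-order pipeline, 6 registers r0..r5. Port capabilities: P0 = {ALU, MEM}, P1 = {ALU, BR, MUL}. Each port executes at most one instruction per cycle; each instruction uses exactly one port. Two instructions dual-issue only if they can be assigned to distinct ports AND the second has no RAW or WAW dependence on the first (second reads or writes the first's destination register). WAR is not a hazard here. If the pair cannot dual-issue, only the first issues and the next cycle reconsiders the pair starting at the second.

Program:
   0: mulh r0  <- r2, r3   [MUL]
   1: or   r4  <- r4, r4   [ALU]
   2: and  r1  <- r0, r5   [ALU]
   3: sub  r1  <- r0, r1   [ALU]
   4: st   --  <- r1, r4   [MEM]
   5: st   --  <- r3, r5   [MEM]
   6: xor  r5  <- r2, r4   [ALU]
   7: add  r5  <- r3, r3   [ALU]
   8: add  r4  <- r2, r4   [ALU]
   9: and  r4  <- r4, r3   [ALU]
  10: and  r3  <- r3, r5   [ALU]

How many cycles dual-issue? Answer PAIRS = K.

[0] i0+i1  mulh.MUL;or.ALU  -- 2-wide
[1] i2  and.ALU  -- RAW+WAW r1
[2] i3  sub.ALU  -- RAW r1
[3] i4  st.MEM  -- no-port MEM/MEM
[4] i5+i6  st.MEM;xor.ALU  -- 2-wide
[5] i7+i8  add.ALU;add.ALU  -- 2-wide
[6] i9+i10  and.ALU;and.ALU  -- 2-wide

PAIRS = 4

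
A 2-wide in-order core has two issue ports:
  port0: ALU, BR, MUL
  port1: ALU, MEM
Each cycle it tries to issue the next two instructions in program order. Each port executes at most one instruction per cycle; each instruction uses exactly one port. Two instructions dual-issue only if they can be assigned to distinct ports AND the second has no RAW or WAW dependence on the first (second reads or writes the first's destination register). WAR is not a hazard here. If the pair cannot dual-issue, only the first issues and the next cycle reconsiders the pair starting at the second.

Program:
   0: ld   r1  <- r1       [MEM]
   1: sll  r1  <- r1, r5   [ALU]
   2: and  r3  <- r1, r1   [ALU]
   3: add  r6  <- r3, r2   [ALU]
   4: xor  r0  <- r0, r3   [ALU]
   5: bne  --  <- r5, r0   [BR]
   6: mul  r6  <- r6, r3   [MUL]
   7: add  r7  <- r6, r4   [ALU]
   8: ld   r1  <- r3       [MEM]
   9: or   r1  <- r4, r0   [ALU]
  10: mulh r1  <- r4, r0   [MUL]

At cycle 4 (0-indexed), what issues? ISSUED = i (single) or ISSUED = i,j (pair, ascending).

#0 head=0: ld.MEM i0 RAW+WAW r1
#1 head=1: sll.ALU i1 RAW r1
#2 head=2: and.ALU i2 RAW r3
#3 head=3: add.ALU/xor.ALU i3/i4 pair
#4 head=5: bne.BR i5 no-port BR/MUL
#5 head=6: mul.MUL i6 RAW r6
#6 head=7: add.ALU/ld.MEM i7/i8 pair
#7 head=9: or.ALU i9 WAW r1
#8 head=10: mulh.MUL i10 tail

ISSUED = 5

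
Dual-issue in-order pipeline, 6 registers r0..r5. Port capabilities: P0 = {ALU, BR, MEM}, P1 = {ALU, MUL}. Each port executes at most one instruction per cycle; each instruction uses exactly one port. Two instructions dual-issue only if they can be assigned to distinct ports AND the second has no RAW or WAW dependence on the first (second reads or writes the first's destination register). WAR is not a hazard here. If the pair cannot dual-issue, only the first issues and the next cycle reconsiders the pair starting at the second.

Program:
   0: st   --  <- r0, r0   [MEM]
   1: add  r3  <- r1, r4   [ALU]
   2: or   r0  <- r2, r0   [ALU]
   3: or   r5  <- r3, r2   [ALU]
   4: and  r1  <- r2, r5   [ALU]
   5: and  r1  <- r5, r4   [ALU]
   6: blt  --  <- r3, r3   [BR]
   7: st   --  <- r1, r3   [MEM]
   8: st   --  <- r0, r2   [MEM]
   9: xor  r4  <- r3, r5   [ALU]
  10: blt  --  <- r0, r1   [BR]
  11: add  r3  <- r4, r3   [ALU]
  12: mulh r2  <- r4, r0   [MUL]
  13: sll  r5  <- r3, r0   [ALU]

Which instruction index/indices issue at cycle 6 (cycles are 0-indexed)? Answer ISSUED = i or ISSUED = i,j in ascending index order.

ISSUED = 10,11

0. st add @i0,i1  | dual
1. or or @i2,i3  | dual
2. and @i4  | WAW r1
3. and blt @i5,i6  | dual
4. st @i7  | no-port MEM/MEM
5. st xor @i8,i9  | dual
6. blt add @i10,i11  | dual
7. mulh sll @i12,i13  | dual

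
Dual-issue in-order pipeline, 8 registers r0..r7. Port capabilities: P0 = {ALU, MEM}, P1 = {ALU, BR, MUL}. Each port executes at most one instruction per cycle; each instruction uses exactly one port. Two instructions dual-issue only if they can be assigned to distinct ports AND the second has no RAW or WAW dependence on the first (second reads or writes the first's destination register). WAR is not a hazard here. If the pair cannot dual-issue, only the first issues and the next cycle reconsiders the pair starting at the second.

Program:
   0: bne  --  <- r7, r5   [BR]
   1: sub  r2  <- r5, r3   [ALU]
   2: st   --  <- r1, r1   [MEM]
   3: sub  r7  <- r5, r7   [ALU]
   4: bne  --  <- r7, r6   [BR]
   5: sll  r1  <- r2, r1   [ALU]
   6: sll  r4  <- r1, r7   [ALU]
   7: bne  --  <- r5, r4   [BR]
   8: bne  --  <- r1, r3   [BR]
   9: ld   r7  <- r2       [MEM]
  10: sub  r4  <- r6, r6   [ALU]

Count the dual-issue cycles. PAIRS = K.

  cy0 -> i0+i1 (bne/sub) pair
  cy1 -> i2+i3 (st/sub) pair
  cy2 -> i4+i5 (bne/sll) pair
  cy3 -> i6 (sll) RAW r4
  cy4 -> i7 (bne) no-port BR/BR
  cy5 -> i8+i9 (bne/ld) pair
  cy6 -> i10 (sub) tail

PAIRS = 4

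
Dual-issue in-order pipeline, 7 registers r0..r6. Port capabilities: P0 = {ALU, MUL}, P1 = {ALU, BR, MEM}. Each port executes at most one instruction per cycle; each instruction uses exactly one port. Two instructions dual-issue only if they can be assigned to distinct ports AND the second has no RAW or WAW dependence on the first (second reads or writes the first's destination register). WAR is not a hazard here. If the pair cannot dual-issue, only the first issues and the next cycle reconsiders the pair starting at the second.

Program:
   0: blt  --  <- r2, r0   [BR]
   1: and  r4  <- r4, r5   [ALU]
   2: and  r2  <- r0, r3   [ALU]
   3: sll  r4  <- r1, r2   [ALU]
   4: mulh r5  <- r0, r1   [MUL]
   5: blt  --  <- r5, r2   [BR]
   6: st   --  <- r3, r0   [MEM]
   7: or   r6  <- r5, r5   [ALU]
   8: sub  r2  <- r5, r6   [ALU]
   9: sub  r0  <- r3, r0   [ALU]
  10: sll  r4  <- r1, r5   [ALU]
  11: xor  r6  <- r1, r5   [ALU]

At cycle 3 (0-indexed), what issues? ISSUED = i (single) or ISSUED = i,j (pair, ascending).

ISSUED = 5

  cy0 -> i0/i1 (blt/and) dual
  cy1 -> i2 (and) RAW r2
  cy2 -> i3/i4 (sll/mulh) dual
  cy3 -> i5 (blt) no-port BR/MEM
  cy4 -> i6/i7 (st/or) dual
  cy5 -> i8/i9 (sub/sub) dual
  cy6 -> i10/i11 (sll/xor) dual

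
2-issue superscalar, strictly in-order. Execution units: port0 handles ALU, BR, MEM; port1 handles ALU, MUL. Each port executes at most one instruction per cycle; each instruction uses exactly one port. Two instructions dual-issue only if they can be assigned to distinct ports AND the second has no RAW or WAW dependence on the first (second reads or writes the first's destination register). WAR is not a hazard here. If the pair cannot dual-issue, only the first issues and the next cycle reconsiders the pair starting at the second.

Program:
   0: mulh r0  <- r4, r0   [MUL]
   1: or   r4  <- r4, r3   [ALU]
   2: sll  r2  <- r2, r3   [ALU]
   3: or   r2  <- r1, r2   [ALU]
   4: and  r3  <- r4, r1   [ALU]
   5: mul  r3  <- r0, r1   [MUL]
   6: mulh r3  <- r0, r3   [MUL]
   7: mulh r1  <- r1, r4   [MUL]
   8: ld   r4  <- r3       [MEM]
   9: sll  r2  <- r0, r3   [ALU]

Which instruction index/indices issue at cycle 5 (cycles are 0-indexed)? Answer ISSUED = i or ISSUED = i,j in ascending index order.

c0: i0/i1 mulh.MUL;or.ALU  2-wide
c1: i2 sll.ALU  RAW+WAW r2
c2: i3/i4 or.ALU;and.ALU  2-wide
c3: i5 mul.MUL  no-port MUL/MUL
c4: i6 mulh.MUL  no-port MUL/MUL
c5: i7/i8 mulh.MUL;ld.MEM  2-wide
c6: i9 sll.ALU  tail

ISSUED = 7,8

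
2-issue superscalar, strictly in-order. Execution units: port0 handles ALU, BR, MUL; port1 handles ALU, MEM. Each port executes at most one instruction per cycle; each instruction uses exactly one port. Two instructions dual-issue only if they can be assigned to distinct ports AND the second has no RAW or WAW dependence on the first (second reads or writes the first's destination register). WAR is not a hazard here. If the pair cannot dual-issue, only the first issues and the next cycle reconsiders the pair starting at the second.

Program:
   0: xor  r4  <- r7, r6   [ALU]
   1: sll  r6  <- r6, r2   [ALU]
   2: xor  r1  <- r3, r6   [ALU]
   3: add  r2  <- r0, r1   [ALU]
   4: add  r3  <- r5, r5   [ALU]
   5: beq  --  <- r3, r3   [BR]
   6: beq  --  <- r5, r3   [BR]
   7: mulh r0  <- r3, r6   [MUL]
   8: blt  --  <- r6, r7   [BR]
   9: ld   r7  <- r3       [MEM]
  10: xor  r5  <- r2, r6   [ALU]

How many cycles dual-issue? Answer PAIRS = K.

PAIRS = 3

[0] i0/i1  xor.ALU+sll.ALU  -- 2-wide
[1] i2  xor.ALU  -- RAW r1
[2] i3/i4  add.ALU+add.ALU  -- 2-wide
[3] i5  beq.BR  -- no-port BR/BR
[4] i6  beq.BR  -- no-port BR/MUL
[5] i7  mulh.MUL  -- no-port MUL/BR
[6] i8/i9  blt.BR+ld.MEM  -- 2-wide
[7] i10  xor.ALU  -- tail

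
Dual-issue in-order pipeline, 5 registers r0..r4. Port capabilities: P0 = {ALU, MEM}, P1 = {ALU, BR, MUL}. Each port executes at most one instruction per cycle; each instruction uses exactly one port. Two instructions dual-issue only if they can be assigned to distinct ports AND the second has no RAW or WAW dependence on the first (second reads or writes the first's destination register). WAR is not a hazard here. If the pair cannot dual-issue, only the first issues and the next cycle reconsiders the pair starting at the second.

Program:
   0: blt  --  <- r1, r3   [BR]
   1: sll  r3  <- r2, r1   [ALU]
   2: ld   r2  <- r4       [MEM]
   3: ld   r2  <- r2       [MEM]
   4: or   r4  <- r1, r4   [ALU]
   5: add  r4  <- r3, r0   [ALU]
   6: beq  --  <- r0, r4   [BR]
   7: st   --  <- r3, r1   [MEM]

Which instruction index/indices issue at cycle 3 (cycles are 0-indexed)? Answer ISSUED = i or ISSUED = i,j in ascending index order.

ISSUED = 5

[0] i0,i1  blt+sll  -- dual
[1] i2  ld  -- no-port MEM/MEM
[2] i3,i4  ld+or  -- dual
[3] i5  add  -- RAW r4
[4] i6,i7  beq+st  -- dual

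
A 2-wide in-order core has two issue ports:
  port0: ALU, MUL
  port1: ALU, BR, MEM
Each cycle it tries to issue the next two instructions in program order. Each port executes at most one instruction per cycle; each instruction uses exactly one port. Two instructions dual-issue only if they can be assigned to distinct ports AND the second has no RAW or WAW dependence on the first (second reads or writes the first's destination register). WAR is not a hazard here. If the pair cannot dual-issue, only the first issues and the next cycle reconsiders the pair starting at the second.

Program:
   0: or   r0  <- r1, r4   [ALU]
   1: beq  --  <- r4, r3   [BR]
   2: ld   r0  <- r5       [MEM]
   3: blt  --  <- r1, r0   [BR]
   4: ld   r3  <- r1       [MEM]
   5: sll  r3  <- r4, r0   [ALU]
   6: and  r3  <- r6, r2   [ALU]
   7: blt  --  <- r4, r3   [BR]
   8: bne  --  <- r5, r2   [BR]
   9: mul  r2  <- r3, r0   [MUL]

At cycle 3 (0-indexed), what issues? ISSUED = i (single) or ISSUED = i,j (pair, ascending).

ISSUED = 4

t=0 i0,i1:or/beq ; dual
t=1 i2:ld ; no-port MEM/BR
t=2 i3:blt ; no-port BR/MEM
t=3 i4:ld ; WAW r3
t=4 i5:sll ; WAW r3
t=5 i6:and ; RAW r3
t=6 i7:blt ; no-port BR/BR
t=7 i8,i9:bne/mul ; dual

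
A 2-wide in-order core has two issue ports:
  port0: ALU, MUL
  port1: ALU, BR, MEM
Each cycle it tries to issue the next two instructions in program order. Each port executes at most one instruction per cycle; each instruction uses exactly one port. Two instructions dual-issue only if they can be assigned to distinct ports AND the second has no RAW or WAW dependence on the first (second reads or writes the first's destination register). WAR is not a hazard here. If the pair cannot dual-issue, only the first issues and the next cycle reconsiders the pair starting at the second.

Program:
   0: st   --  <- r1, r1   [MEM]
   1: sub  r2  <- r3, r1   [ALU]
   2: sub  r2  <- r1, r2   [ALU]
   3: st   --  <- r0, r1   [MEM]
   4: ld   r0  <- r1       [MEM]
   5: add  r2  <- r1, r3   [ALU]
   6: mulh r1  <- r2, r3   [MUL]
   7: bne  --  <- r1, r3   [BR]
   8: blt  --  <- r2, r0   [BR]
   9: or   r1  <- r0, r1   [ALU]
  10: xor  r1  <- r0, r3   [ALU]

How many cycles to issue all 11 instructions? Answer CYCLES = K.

CYCLES = 7

t=0 i0,i1:st.MEM;sub.ALU ; 2-wide
t=1 i2,i3:sub.ALU;st.MEM ; 2-wide
t=2 i4,i5:ld.MEM;add.ALU ; 2-wide
t=3 i6:mulh.MUL ; RAW r1
t=4 i7:bne.BR ; no-port BR/BR
t=5 i8,i9:blt.BR;or.ALU ; 2-wide
t=6 i10:xor.ALU ; tail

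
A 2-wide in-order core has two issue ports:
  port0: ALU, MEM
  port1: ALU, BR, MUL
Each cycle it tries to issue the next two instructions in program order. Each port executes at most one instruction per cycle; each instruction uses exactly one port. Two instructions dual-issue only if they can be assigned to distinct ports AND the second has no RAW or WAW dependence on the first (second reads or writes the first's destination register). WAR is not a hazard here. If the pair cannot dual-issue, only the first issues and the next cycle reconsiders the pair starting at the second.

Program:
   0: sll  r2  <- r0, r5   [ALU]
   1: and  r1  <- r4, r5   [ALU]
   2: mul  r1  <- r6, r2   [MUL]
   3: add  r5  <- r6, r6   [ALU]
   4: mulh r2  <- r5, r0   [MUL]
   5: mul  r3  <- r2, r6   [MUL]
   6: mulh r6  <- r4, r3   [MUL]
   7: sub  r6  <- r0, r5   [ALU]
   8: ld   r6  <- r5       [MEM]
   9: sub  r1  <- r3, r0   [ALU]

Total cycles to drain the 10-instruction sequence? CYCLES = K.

CYCLES = 7

#0 head=0: sll;and i0,i1 2-wide
#1 head=2: mul;add i2,i3 2-wide
#2 head=4: mulh i4 no-port MUL/MUL
#3 head=5: mul i5 no-port MUL/MUL
#4 head=6: mulh i6 WAW r6
#5 head=7: sub i7 WAW r6
#6 head=8: ld;sub i8,i9 2-wide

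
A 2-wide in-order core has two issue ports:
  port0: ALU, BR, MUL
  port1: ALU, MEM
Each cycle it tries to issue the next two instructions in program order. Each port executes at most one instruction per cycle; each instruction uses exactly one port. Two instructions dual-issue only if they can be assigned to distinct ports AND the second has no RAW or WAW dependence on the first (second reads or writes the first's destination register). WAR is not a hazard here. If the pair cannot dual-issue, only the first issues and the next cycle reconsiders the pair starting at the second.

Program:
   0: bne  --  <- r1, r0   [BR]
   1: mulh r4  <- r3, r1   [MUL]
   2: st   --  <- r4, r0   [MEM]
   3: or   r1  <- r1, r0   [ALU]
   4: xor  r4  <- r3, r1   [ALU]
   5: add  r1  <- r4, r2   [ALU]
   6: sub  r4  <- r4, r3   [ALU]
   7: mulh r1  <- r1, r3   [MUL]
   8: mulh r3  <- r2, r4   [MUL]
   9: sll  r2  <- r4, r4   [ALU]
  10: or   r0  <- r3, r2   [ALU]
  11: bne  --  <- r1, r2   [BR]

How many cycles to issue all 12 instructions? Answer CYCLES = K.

#0 head=0: bne i0 no-port BR/MUL
#1 head=1: mulh i1 RAW r4
#2 head=2: st/or i2+i3 dual
#3 head=4: xor i4 RAW r4
#4 head=5: add/sub i5+i6 dual
#5 head=7: mulh i7 no-port MUL/MUL
#6 head=8: mulh/sll i8+i9 dual
#7 head=10: or/bne i10+i11 dual

CYCLES = 8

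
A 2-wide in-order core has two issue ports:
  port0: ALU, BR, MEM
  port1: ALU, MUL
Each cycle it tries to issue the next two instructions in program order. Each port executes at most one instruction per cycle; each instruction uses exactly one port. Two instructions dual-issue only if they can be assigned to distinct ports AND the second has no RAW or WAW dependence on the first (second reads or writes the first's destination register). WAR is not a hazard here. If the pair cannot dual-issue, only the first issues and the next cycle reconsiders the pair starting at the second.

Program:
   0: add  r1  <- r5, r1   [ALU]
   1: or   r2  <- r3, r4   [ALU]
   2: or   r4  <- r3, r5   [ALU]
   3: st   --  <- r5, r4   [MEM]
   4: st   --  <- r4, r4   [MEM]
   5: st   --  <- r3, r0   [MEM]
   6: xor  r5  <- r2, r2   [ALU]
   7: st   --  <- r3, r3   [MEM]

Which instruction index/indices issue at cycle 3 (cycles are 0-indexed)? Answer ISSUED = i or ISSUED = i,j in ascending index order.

c0: i0,i1 add.ALU/or.ALU  2-wide
c1: i2 or.ALU  RAW r4
c2: i3 st.MEM  no-port MEM/MEM
c3: i4 st.MEM  no-port MEM/MEM
c4: i5,i6 st.MEM/xor.ALU  2-wide
c5: i7 st.MEM  tail

ISSUED = 4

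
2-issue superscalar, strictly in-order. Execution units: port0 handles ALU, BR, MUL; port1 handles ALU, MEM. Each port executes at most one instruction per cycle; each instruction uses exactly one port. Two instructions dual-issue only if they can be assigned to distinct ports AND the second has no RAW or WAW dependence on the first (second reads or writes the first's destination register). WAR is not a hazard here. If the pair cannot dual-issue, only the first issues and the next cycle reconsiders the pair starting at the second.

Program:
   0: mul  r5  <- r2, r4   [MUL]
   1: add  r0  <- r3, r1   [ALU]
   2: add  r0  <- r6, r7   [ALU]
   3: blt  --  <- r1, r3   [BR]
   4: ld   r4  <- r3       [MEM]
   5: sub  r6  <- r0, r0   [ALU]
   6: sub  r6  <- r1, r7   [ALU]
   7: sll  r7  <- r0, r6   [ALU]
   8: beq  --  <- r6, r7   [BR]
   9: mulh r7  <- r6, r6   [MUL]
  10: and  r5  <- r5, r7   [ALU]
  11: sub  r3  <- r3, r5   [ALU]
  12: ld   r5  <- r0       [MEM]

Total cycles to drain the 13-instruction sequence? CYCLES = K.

CYCLES = 9

0. mul;add @i0/i1  | pair
1. add;blt @i2/i3  | pair
2. ld;sub @i4/i5  | pair
3. sub @i6  | RAW r6
4. sll @i7  | RAW r7
5. beq @i8  | no-port BR/MUL
6. mulh @i9  | RAW r7
7. and @i10  | RAW r5
8. sub;ld @i11/i12  | pair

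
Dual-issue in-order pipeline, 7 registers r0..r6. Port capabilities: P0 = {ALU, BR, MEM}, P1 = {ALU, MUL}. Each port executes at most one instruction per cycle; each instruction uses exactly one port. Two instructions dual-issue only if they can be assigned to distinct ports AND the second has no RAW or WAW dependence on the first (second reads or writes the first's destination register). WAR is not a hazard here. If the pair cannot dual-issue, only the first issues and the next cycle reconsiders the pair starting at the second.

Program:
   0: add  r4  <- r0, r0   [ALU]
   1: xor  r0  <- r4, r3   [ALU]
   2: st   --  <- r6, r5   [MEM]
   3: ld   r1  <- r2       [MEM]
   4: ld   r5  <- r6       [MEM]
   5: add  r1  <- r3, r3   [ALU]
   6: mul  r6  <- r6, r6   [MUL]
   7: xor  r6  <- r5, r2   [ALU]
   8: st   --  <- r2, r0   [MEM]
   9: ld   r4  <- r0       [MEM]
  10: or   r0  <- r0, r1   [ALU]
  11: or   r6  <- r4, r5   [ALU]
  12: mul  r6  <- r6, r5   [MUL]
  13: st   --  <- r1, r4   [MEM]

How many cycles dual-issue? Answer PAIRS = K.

c0: i0 add  RAW r4
c1: i1,i2 xor st  pair
c2: i3 ld  no-port MEM/MEM
c3: i4,i5 ld add  pair
c4: i6 mul  WAW r6
c5: i7,i8 xor st  pair
c6: i9,i10 ld or  pair
c7: i11 or  RAW+WAW r6
c8: i12,i13 mul st  pair

PAIRS = 5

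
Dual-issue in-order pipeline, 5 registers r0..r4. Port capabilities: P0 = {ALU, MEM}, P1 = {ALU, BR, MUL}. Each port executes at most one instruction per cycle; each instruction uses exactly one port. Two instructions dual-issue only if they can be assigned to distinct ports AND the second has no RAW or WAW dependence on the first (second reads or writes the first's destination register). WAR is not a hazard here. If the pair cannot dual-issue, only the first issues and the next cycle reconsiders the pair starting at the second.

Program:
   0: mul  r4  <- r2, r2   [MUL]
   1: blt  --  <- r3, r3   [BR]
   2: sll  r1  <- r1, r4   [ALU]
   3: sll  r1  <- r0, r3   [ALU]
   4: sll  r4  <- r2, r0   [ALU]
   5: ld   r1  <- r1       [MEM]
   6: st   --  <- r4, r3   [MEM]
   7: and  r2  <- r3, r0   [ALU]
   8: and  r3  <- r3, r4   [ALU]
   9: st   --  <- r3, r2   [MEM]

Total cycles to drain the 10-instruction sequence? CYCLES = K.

0. mul @i0  | no-port MUL/BR
1. blt;sll @i1&i2  | dual
2. sll;sll @i3&i4  | dual
3. ld @i5  | no-port MEM/MEM
4. st;and @i6&i7  | dual
5. and @i8  | RAW r3
6. st @i9  | tail

CYCLES = 7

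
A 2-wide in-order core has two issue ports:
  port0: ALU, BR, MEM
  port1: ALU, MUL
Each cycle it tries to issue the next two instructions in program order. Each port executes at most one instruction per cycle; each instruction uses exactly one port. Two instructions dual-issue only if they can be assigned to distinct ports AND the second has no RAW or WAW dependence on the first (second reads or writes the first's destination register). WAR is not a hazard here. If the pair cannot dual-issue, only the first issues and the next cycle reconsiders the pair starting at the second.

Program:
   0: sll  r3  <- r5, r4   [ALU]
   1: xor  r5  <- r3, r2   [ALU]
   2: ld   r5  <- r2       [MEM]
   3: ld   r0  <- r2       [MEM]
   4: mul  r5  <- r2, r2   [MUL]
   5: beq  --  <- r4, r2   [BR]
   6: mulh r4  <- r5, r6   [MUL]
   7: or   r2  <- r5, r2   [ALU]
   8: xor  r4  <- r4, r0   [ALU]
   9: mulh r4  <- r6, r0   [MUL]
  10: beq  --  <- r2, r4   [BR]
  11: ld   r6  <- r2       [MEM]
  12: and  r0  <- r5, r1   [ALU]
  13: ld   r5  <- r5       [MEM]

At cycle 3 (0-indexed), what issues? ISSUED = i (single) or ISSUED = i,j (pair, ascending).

0. sll @i0  | RAW r3
1. xor @i1  | WAW r5
2. ld @i2  | no-port MEM/MEM
3. ld/mul @i3,i4  | 2-wide
4. beq/mulh @i5,i6  | 2-wide
5. or/xor @i7,i8  | 2-wide
6. mulh @i9  | RAW r4
7. beq @i10  | no-port BR/MEM
8. ld/and @i11,i12  | 2-wide
9. ld @i13  | tail

ISSUED = 3,4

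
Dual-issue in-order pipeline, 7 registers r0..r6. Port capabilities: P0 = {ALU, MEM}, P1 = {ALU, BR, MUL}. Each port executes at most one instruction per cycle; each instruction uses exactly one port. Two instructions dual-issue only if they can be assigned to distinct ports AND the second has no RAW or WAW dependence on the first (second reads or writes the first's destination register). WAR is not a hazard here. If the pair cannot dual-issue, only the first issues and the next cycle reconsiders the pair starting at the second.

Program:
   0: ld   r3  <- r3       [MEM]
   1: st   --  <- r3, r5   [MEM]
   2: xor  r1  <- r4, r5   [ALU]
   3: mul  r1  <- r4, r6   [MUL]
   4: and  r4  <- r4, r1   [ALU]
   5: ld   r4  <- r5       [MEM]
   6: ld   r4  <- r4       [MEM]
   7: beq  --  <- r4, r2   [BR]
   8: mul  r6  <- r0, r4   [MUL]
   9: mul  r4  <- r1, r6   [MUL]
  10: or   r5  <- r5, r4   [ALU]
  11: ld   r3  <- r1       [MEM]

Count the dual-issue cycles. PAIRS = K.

PAIRS = 2

#0 head=0: ld i0 no-port MEM/MEM
#1 head=1: st;xor i1,i2 pair
#2 head=3: mul i3 RAW r1
#3 head=4: and i4 WAW r4
#4 head=5: ld i5 no-port MEM/MEM
#5 head=6: ld i6 RAW r4
#6 head=7: beq i7 no-port BR/MUL
#7 head=8: mul i8 no-port MUL/MUL
#8 head=9: mul i9 RAW r4
#9 head=10: or;ld i10,i11 pair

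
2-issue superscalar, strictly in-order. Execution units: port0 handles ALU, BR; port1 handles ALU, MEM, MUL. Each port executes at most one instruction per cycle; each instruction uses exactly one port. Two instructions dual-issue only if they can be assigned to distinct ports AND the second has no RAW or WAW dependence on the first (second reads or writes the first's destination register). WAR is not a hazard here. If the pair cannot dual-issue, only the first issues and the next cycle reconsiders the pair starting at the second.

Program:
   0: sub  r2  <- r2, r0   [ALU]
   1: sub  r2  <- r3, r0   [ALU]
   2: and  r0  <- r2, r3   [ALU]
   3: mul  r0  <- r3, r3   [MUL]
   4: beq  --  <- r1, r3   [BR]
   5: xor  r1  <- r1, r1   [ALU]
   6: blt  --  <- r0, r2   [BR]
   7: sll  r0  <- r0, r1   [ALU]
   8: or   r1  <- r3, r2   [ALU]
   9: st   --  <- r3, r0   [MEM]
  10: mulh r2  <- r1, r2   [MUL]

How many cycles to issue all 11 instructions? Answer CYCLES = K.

[0] i0  sub.ALU  -- WAW r2
[1] i1  sub.ALU  -- RAW r2
[2] i2  and.ALU  -- WAW r0
[3] i3/i4  mul.MUL;beq.BR  -- 2-wide
[4] i5/i6  xor.ALU;blt.BR  -- 2-wide
[5] i7/i8  sll.ALU;or.ALU  -- 2-wide
[6] i9  st.MEM  -- no-port MEM/MUL
[7] i10  mulh.MUL  -- tail

CYCLES = 8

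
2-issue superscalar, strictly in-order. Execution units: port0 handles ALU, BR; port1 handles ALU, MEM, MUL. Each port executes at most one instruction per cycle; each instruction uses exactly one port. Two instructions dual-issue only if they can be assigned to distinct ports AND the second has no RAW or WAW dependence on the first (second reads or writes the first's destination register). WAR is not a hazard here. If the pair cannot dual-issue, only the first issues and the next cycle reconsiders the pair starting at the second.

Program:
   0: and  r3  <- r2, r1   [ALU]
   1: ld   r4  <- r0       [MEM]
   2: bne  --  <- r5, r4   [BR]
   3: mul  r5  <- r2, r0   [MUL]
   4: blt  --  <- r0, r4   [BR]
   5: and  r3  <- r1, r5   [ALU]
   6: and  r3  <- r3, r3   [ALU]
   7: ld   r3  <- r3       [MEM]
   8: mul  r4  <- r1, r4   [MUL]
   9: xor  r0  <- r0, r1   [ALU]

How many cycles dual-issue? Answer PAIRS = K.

PAIRS = 4

t=0 i0,i1:and;ld ; 2-wide
t=1 i2,i3:bne;mul ; 2-wide
t=2 i4,i5:blt;and ; 2-wide
t=3 i6:and ; RAW+WAW r3
t=4 i7:ld ; no-port MEM/MUL
t=5 i8,i9:mul;xor ; 2-wide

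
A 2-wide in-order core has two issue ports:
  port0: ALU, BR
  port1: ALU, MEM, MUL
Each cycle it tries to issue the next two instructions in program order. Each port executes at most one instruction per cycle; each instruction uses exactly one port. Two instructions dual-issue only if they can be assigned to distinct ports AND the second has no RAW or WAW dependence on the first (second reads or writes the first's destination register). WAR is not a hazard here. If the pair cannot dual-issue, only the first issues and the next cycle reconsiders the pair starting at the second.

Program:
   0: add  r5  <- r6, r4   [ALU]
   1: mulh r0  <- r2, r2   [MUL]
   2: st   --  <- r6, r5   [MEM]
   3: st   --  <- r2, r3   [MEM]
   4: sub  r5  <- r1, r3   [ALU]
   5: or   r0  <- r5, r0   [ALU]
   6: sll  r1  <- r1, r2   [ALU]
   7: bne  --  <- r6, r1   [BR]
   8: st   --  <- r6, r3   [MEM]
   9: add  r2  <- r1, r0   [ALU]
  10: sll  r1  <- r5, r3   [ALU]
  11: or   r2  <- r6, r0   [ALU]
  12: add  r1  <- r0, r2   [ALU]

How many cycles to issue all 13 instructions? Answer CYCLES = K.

c0: i0/i1 add+mulh  pair
c1: i2 st  no-port MEM/MEM
c2: i3/i4 st+sub  pair
c3: i5/i6 or+sll  pair
c4: i7/i8 bne+st  pair
c5: i9/i10 add+sll  pair
c6: i11 or  RAW r2
c7: i12 add  tail

CYCLES = 8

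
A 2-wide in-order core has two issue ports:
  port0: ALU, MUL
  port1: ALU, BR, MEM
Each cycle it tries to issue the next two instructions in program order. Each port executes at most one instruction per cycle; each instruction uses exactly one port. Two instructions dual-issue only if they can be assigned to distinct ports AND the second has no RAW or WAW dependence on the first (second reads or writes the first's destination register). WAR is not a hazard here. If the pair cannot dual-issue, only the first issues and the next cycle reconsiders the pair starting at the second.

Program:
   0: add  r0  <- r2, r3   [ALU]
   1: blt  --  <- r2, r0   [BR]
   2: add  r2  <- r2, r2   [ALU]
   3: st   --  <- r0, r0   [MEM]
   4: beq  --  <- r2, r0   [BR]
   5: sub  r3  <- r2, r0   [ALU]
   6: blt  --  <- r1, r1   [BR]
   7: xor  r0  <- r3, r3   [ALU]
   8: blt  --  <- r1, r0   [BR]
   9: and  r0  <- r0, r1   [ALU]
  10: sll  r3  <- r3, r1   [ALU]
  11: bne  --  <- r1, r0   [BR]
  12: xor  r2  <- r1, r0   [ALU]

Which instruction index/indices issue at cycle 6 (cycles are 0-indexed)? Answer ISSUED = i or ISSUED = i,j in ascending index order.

ISSUED = 10,11

0. add.ALU @i0  | RAW r0
1. blt.BR+add.ALU @i1/i2  | 2-wide
2. st.MEM @i3  | no-port MEM/BR
3. beq.BR+sub.ALU @i4/i5  | 2-wide
4. blt.BR+xor.ALU @i6/i7  | 2-wide
5. blt.BR+and.ALU @i8/i9  | 2-wide
6. sll.ALU+bne.BR @i10/i11  | 2-wide
7. xor.ALU @i12  | tail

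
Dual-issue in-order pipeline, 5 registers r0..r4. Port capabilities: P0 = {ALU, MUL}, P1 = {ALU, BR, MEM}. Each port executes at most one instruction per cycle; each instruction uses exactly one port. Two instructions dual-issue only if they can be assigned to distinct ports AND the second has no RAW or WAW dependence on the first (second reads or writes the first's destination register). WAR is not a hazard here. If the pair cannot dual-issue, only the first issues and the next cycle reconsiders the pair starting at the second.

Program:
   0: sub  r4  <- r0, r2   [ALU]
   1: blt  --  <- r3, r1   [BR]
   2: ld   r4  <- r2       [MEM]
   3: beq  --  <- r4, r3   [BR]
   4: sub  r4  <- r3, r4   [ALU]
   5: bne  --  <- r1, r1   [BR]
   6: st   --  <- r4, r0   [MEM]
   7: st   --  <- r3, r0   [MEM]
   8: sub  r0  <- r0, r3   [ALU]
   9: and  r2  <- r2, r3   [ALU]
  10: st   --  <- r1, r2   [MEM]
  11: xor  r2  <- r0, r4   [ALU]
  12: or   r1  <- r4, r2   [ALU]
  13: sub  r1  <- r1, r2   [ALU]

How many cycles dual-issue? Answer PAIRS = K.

PAIRS = 4

c0: i0/i1 sub.ALU;blt.BR  pair
c1: i2 ld.MEM  no-port MEM/BR
c2: i3/i4 beq.BR;sub.ALU  pair
c3: i5 bne.BR  no-port BR/MEM
c4: i6 st.MEM  no-port MEM/MEM
c5: i7/i8 st.MEM;sub.ALU  pair
c6: i9 and.ALU  RAW r2
c7: i10/i11 st.MEM;xor.ALU  pair
c8: i12 or.ALU  RAW+WAW r1
c9: i13 sub.ALU  tail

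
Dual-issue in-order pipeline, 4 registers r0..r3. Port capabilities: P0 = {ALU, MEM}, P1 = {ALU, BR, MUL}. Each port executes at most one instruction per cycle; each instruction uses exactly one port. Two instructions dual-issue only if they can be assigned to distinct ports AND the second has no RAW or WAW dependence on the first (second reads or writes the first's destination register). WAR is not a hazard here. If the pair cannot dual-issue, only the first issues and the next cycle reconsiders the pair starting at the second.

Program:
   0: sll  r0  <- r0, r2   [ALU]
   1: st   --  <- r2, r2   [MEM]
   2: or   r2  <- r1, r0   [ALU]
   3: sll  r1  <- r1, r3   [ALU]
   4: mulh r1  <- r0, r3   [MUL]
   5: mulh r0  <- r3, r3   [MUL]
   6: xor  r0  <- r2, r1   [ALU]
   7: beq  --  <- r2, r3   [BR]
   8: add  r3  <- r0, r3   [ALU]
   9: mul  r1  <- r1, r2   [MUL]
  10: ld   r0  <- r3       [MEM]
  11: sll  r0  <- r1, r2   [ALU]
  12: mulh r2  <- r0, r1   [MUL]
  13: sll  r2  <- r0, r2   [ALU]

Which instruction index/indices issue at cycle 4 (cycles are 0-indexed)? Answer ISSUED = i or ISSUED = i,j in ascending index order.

  cy0 -> i0,i1 (sll/st) pair
  cy1 -> i2,i3 (or/sll) pair
  cy2 -> i4 (mulh) no-port MUL/MUL
  cy3 -> i5 (mulh) WAW r0
  cy4 -> i6,i7 (xor/beq) pair
  cy5 -> i8,i9 (add/mul) pair
  cy6 -> i10 (ld) WAW r0
  cy7 -> i11 (sll) RAW r0
  cy8 -> i12 (mulh) RAW+WAW r2
  cy9 -> i13 (sll) tail

ISSUED = 6,7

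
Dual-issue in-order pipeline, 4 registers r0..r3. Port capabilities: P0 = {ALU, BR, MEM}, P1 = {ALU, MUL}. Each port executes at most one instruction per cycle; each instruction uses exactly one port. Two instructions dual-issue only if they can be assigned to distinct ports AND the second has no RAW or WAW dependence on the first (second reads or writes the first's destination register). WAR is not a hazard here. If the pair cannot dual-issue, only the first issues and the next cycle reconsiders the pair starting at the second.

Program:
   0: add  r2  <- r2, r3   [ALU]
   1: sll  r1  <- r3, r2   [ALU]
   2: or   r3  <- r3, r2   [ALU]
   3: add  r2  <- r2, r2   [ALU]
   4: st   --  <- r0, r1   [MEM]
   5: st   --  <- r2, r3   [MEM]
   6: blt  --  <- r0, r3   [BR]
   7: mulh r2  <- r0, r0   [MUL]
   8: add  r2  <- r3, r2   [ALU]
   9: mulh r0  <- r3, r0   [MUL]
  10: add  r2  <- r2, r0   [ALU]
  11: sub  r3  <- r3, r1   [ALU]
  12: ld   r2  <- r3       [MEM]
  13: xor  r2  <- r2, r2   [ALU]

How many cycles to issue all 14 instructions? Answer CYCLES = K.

CYCLES = 9

c0: i0 add.ALU  RAW r2
c1: i1+i2 sll.ALU+or.ALU  dual
c2: i3+i4 add.ALU+st.MEM  dual
c3: i5 st.MEM  no-port MEM/BR
c4: i6+i7 blt.BR+mulh.MUL  dual
c5: i8+i9 add.ALU+mulh.MUL  dual
c6: i10+i11 add.ALU+sub.ALU  dual
c7: i12 ld.MEM  RAW+WAW r2
c8: i13 xor.ALU  tail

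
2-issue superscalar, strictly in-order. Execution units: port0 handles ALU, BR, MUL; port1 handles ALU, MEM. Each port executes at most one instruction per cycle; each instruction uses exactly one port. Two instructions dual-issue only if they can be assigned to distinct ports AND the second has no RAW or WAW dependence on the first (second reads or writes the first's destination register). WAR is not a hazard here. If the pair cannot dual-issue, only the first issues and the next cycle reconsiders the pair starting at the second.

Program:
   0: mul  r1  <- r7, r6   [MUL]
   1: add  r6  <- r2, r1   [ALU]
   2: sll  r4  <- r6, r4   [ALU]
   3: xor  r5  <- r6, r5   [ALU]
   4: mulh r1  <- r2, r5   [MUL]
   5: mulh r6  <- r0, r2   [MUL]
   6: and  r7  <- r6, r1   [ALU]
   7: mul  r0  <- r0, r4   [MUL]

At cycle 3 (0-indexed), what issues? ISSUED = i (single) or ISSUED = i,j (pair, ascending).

#0 head=0: mul i0 RAW r1
#1 head=1: add i1 RAW r6
#2 head=2: sll;xor i2/i3 2-wide
#3 head=4: mulh i4 no-port MUL/MUL
#4 head=5: mulh i5 RAW r6
#5 head=6: and;mul i6/i7 2-wide

ISSUED = 4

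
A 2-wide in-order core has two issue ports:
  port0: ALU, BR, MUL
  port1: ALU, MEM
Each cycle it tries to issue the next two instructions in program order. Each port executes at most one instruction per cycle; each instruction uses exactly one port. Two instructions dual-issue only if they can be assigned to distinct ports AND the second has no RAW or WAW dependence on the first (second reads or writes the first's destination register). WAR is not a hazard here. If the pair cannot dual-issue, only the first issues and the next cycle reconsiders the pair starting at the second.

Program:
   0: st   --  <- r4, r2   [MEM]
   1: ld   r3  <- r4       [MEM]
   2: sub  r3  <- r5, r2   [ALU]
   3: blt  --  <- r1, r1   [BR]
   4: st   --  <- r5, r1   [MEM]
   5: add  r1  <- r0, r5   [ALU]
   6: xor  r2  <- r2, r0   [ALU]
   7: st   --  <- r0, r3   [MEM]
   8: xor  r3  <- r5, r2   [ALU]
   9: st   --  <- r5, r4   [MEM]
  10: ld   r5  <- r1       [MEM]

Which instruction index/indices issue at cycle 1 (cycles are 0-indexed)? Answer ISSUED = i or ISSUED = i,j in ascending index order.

t=0 i0:st ; no-port MEM/MEM
t=1 i1:ld ; WAW r3
t=2 i2+i3:sub;blt ; dual
t=3 i4+i5:st;add ; dual
t=4 i6+i7:xor;st ; dual
t=5 i8+i9:xor;st ; dual
t=6 i10:ld ; tail

ISSUED = 1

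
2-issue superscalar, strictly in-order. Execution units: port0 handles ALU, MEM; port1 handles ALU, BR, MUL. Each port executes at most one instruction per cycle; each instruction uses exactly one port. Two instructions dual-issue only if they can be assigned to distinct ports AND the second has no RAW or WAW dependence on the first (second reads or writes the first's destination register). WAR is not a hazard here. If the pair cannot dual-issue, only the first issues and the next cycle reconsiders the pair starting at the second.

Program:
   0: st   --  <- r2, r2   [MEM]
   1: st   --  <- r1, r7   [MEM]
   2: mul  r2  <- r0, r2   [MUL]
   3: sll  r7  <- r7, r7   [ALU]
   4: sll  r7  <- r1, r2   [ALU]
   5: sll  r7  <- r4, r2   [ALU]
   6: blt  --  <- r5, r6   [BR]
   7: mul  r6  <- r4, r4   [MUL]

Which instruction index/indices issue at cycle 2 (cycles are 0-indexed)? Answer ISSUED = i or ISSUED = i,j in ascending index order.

0. st @i0  | no-port MEM/MEM
1. st;mul @i1/i2  | pair
2. sll @i3  | WAW r7
3. sll @i4  | WAW r7
4. sll;blt @i5/i6  | pair
5. mul @i7  | tail

ISSUED = 3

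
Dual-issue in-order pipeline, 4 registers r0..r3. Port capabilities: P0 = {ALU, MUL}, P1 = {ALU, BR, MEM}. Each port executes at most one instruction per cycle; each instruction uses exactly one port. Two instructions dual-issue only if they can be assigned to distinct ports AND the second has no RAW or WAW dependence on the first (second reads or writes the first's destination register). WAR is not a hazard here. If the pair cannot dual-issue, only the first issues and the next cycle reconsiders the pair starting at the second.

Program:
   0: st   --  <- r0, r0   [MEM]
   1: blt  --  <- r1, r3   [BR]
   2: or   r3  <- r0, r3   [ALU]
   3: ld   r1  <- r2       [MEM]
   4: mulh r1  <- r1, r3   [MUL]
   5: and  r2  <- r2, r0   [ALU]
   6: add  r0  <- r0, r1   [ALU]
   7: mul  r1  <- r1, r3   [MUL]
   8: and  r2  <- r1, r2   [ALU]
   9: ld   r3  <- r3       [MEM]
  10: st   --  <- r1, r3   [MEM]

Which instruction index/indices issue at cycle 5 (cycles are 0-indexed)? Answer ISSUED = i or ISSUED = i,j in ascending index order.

ISSUED = 8,9

#0 head=0: st i0 no-port MEM/BR
#1 head=1: blt/or i1+i2 pair
#2 head=3: ld i3 RAW+WAW r1
#3 head=4: mulh/and i4+i5 pair
#4 head=6: add/mul i6+i7 pair
#5 head=8: and/ld i8+i9 pair
#6 head=10: st i10 tail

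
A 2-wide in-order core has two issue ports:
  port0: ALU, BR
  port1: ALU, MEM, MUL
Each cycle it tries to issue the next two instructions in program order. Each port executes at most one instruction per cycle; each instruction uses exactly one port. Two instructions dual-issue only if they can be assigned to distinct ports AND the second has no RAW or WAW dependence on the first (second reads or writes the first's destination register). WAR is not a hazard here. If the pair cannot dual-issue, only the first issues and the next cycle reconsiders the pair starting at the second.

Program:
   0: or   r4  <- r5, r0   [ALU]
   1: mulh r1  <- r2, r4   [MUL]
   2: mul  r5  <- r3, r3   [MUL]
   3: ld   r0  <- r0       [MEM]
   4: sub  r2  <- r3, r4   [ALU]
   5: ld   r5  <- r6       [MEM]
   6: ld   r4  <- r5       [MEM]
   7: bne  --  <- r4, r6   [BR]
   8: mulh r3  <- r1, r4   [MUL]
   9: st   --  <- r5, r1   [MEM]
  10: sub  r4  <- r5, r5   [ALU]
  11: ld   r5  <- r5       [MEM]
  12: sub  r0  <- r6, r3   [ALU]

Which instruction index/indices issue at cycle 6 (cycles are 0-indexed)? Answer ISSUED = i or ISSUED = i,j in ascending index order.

ISSUED = 7,8

  cy0 -> i0 (or) RAW r4
  cy1 -> i1 (mulh) no-port MUL/MUL
  cy2 -> i2 (mul) no-port MUL/MEM
  cy3 -> i3&i4 (ld/sub) 2-wide
  cy4 -> i5 (ld) no-port MEM/MEM
  cy5 -> i6 (ld) RAW r4
  cy6 -> i7&i8 (bne/mulh) 2-wide
  cy7 -> i9&i10 (st/sub) 2-wide
  cy8 -> i11&i12 (ld/sub) 2-wide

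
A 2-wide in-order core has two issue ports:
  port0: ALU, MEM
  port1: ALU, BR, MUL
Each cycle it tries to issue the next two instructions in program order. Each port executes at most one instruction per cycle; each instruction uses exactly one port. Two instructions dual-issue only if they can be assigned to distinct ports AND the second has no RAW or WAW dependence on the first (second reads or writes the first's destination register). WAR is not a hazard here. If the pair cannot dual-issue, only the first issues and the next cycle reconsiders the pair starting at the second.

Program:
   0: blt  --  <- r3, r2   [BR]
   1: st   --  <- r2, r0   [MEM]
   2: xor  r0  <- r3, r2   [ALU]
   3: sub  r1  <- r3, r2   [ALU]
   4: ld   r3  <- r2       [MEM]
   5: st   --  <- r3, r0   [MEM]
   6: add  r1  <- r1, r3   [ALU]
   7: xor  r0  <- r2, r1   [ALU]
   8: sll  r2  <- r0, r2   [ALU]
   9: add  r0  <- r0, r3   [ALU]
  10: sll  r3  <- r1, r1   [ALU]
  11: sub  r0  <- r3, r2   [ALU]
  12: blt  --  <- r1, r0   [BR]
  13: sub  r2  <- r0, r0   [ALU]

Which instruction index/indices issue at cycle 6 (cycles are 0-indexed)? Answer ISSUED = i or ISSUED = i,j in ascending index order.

[0] i0+i1  blt/st  -- 2-wide
[1] i2+i3  xor/sub  -- 2-wide
[2] i4  ld  -- no-port MEM/MEM
[3] i5+i6  st/add  -- 2-wide
[4] i7  xor  -- RAW r0
[5] i8+i9  sll/add  -- 2-wide
[6] i10  sll  -- RAW r3
[7] i11  sub  -- RAW r0
[8] i12+i13  blt/sub  -- 2-wide

ISSUED = 10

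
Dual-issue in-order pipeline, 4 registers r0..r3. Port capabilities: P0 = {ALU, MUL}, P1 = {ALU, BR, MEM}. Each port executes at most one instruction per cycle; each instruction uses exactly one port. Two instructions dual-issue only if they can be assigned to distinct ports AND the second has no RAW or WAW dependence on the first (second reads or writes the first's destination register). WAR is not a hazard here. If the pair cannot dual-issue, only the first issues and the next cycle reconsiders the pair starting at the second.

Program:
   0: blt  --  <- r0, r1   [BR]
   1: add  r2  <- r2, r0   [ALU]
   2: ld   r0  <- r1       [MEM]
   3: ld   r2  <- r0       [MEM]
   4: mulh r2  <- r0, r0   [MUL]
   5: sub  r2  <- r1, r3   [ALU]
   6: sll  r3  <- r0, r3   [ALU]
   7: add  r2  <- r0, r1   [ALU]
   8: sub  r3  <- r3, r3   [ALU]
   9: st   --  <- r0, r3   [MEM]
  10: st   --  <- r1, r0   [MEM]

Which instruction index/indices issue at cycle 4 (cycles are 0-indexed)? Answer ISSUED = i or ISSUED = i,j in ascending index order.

  cy0 -> i0&i1 (blt.BR;add.ALU) 2-wide
  cy1 -> i2 (ld.MEM) no-port MEM/MEM
  cy2 -> i3 (ld.MEM) WAW r2
  cy3 -> i4 (mulh.MUL) WAW r2
  cy4 -> i5&i6 (sub.ALU;sll.ALU) 2-wide
  cy5 -> i7&i8 (add.ALU;sub.ALU) 2-wide
  cy6 -> i9 (st.MEM) no-port MEM/MEM
  cy7 -> i10 (st.MEM) tail

ISSUED = 5,6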